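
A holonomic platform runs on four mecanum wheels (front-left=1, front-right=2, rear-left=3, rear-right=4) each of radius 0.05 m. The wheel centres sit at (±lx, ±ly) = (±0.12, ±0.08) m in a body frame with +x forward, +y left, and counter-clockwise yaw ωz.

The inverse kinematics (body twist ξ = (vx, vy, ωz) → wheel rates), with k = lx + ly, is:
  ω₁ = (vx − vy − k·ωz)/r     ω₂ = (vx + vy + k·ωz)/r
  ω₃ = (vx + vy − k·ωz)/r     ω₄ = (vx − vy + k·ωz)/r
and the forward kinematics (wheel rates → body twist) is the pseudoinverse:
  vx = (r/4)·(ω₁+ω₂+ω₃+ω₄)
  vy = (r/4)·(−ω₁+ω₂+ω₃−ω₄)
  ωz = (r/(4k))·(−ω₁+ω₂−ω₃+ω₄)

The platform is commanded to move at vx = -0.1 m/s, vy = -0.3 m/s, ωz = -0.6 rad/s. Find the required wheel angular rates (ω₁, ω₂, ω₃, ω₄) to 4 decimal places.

(6.4000, -10.4000, -5.6000, 1.6000)

k = lx + ly = 0.12 + 0.08 = 0.2000;  k·ωz = 0.2000·-0.6 = -0.1200
ω₁ (FL) = (vx − vy − k·ωz)/r = 0.3200/0.05 = 6.4000
ω₂ (FR) = (vx + vy + k·ωz)/r = -0.5200/0.05 = -10.4000
ω₃ (RL) = (vx + vy − k·ωz)/r = -0.2800/0.05 = -5.6000
ω₄ (RR) = (vx − vy + k·ωz)/r = 0.0800/0.05 = 1.6000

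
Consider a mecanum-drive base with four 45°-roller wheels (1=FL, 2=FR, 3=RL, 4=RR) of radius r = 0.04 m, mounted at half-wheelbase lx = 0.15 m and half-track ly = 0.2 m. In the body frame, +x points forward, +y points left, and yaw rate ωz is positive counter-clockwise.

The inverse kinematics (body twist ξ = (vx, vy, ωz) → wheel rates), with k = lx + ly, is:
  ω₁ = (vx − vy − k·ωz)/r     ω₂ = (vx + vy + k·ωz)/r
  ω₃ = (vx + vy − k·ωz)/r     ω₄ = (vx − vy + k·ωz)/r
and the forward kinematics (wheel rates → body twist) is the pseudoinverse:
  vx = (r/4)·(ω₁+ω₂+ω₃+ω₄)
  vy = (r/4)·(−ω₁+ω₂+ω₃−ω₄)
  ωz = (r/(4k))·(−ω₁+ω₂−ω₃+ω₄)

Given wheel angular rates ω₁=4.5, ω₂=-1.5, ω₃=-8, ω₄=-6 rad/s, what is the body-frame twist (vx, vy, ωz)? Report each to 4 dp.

k = lx + ly = 0.15 + 0.2 = 0.3500
ω₁+ω₂+ω₃+ω₄ = -11.0000  →  vx = (0.04/4)·-11.0000 = -0.1100
−ω₁+ω₂+ω₃−ω₄ = -8.0000  →  vy = (0.04/4)·-8.0000 = -0.0800
−ω₁+ω₂−ω₃+ω₄ = -4.0000  →  ωz = (0.04/1.4000)·-4.0000 = -0.1143

(-0.1100, -0.0800, -0.1143)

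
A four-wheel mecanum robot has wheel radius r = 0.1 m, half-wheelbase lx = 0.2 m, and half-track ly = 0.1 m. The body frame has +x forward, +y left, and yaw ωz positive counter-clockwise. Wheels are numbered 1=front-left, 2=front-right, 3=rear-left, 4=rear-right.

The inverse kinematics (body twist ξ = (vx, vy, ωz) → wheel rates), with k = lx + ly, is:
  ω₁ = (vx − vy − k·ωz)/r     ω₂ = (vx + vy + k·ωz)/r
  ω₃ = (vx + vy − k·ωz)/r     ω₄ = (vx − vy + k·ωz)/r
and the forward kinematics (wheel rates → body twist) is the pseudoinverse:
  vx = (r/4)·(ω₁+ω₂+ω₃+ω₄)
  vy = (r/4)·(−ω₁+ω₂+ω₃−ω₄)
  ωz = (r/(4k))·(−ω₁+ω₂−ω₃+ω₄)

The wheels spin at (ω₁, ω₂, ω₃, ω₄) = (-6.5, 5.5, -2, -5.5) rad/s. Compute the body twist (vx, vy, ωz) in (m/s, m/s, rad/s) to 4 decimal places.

(-0.2125, 0.3875, 0.7083)

k = lx + ly = 0.2 + 0.1 = 0.3000
ω₁+ω₂+ω₃+ω₄ = -8.5000  →  vx = (0.1/4)·-8.5000 = -0.2125
−ω₁+ω₂+ω₃−ω₄ = 15.5000  →  vy = (0.1/4)·15.5000 = 0.3875
−ω₁+ω₂−ω₃+ω₄ = 8.5000  →  ωz = (0.1/1.2000)·8.5000 = 0.7083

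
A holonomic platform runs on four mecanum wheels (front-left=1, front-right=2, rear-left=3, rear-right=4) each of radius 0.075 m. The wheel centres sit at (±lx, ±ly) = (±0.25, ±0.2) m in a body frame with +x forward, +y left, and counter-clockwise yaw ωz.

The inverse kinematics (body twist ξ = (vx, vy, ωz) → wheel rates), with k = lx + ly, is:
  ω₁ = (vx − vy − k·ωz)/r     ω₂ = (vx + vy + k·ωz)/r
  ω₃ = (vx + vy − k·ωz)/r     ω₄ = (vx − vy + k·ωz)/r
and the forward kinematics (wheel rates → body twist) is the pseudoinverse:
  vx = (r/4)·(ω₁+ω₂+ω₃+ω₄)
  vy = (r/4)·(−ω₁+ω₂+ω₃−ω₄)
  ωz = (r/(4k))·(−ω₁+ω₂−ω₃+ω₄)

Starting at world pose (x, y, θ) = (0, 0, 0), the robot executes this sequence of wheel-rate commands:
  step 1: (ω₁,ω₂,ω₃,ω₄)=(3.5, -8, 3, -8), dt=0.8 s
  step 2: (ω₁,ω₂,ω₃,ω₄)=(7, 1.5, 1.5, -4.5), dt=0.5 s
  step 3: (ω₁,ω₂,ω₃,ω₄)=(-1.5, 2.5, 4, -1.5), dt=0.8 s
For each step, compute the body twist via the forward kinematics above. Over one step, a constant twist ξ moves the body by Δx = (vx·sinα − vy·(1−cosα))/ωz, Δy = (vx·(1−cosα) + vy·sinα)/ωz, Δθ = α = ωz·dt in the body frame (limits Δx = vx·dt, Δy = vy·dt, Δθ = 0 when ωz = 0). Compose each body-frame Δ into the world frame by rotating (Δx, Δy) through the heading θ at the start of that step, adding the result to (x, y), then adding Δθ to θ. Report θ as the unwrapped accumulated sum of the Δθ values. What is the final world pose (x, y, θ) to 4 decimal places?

(0.0533, 0.0385, -1.0396)

step 1: ξ=(vx,vy,ωz)=(-0.1781, -0.0094, -0.9375), dt=0.8 → body Δ=(-0.1322, 0.0442, -0.7500) → world pose (-0.1322, 0.0442, -0.7500)
step 2: ξ=(vx,vy,ωz)=(0.1031, 0.0094, -0.4792), dt=0.5 → body Δ=(0.0516, -0.0015, -0.2396) → world pose (-0.0954, 0.0079, -0.9896)
step 3: ξ=(vx,vy,ωz)=(0.0656, 0.1781, -0.0625), dt=0.8 → body Δ=(0.0560, 0.1411, -0.0500) → world pose (0.0533, 0.0385, -1.0396)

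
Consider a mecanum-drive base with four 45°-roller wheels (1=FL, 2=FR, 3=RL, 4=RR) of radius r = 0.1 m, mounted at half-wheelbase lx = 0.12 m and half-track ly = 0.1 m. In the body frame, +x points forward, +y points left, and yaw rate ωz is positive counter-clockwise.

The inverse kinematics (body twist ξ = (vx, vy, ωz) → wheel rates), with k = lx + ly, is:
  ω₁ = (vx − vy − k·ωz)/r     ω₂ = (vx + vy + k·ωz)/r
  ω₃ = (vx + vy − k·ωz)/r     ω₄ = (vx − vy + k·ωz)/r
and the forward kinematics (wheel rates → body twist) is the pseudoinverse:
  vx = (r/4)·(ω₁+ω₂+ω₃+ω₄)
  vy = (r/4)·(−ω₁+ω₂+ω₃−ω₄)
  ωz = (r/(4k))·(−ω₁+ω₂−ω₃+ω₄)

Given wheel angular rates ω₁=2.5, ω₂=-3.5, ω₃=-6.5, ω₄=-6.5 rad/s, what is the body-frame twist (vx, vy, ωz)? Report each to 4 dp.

(-0.3500, -0.1500, -0.6818)

k = lx + ly = 0.12 + 0.1 = 0.2200
ω₁+ω₂+ω₃+ω₄ = -14.0000  →  vx = (0.1/4)·-14.0000 = -0.3500
−ω₁+ω₂+ω₃−ω₄ = -6.0000  →  vy = (0.1/4)·-6.0000 = -0.1500
−ω₁+ω₂−ω₃+ω₄ = -6.0000  →  ωz = (0.1/0.8800)·-6.0000 = -0.6818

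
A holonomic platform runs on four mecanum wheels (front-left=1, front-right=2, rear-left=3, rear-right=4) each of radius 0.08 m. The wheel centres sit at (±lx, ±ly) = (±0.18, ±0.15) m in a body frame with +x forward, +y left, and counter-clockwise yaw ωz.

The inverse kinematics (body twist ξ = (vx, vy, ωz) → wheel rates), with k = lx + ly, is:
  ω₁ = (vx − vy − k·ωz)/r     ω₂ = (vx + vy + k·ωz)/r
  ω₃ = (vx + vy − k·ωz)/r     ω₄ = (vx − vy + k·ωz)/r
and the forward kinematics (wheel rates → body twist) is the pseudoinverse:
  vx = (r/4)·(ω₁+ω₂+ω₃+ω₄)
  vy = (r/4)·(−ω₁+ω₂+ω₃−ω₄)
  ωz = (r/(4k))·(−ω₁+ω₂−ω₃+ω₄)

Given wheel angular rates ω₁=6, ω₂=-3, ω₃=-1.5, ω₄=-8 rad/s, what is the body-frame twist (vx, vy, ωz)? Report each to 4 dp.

(-0.1300, -0.0500, -0.9394)

k = lx + ly = 0.18 + 0.15 = 0.3300
ω₁+ω₂+ω₃+ω₄ = -6.5000  →  vx = (0.08/4)·-6.5000 = -0.1300
−ω₁+ω₂+ω₃−ω₄ = -2.5000  →  vy = (0.08/4)·-2.5000 = -0.0500
−ω₁+ω₂−ω₃+ω₄ = -15.5000  →  ωz = (0.08/1.3200)·-15.5000 = -0.9394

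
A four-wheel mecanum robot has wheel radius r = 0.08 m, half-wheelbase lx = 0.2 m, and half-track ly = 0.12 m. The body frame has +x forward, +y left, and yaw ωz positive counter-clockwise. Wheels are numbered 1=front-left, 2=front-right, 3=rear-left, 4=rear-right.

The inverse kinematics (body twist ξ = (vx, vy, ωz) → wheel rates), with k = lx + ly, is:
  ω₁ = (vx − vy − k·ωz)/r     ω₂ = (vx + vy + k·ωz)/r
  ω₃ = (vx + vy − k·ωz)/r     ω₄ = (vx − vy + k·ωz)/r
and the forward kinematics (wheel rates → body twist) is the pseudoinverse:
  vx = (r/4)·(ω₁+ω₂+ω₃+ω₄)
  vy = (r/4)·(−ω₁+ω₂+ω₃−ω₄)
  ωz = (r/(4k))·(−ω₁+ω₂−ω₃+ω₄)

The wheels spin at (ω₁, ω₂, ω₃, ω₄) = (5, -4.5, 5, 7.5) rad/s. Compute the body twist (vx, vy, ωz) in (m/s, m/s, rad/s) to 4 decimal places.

k = lx + ly = 0.2 + 0.12 = 0.3200
ω₁+ω₂+ω₃+ω₄ = 13.0000  →  vx = (0.08/4)·13.0000 = 0.2600
−ω₁+ω₂+ω₃−ω₄ = -12.0000  →  vy = (0.08/4)·-12.0000 = -0.2400
−ω₁+ω₂−ω₃+ω₄ = -7.0000  →  ωz = (0.08/1.2800)·-7.0000 = -0.4375

(0.2600, -0.2400, -0.4375)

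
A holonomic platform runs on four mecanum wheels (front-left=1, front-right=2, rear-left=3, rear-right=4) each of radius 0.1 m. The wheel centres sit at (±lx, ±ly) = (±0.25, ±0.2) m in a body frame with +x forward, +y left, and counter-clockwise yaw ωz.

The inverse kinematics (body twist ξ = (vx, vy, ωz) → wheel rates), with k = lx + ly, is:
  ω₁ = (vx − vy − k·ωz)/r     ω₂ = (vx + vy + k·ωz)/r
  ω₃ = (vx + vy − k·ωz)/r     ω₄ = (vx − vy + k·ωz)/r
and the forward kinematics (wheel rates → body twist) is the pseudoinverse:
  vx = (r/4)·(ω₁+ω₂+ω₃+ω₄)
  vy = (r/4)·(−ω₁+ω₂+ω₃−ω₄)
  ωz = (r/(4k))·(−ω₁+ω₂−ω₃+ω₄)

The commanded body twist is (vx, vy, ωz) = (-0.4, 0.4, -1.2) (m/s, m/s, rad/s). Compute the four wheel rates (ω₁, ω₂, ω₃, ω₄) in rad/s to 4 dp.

k = lx + ly = 0.25 + 0.2 = 0.4500;  k·ωz = 0.4500·-1.2 = -0.5400
ω₁ (FL) = (vx − vy − k·ωz)/r = -0.2600/0.1 = -2.6000
ω₂ (FR) = (vx + vy + k·ωz)/r = -0.5400/0.1 = -5.4000
ω₃ (RL) = (vx + vy − k·ωz)/r = 0.5400/0.1 = 5.4000
ω₄ (RR) = (vx − vy + k·ωz)/r = -1.3400/0.1 = -13.4000

(-2.6000, -5.4000, 5.4000, -13.4000)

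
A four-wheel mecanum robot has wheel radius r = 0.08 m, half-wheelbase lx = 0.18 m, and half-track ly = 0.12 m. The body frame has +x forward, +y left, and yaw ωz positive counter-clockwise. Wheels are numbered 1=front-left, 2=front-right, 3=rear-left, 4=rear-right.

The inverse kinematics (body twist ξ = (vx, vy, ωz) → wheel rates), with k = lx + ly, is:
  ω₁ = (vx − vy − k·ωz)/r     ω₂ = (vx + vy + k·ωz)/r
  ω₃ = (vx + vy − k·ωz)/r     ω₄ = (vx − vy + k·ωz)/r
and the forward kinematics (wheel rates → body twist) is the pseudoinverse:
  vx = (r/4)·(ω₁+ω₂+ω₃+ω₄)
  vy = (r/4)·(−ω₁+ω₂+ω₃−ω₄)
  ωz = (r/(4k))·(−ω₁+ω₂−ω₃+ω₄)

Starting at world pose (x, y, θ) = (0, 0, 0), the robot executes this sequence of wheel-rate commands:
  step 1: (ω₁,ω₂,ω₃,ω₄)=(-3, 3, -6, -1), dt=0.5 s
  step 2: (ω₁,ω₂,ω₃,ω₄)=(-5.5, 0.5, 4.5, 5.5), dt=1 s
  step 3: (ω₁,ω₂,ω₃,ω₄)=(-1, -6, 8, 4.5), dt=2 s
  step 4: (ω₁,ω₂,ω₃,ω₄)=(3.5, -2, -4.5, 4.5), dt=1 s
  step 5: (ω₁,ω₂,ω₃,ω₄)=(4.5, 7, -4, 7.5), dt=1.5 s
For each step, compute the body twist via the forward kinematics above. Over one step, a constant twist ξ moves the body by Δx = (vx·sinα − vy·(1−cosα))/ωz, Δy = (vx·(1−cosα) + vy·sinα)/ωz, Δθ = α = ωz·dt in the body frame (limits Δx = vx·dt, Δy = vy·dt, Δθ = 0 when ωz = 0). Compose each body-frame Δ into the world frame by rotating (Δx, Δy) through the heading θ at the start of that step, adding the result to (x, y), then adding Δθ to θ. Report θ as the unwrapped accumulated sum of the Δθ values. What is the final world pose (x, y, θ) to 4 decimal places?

step 1: ξ=(vx,vy,ωz)=(-0.1400, 0.0200, 0.7333), dt=0.5 → body Δ=(-0.0703, -0.0029, 0.3667) → world pose (-0.0703, -0.0029, 0.3667)
step 2: ξ=(vx,vy,ωz)=(0.1000, 0.1000, 0.4667), dt=1.0 → body Δ=(0.0735, 0.1193, 0.4667) → world pose (-0.0444, 0.1348, 0.8333)
step 3: ξ=(vx,vy,ωz)=(0.1100, -0.0300, -0.5667), dt=2.0 → body Δ=(0.1453, -0.1598, -1.1333) → world pose (0.1716, 0.1349, -0.3000)
step 4: ξ=(vx,vy,ωz)=(0.0300, -0.2900, 0.2333), dt=1.0 → body Δ=(0.0634, -0.2839, 0.2333) → world pose (0.1483, -0.1550, -0.0667)
step 5: ξ=(vx,vy,ωz)=(0.3000, -0.1800, 0.9333), dt=1.5 → body Δ=(0.4768, 0.0767, 1.4000) → world pose (0.6292, -0.1102, 1.3333)

(0.6292, -0.1102, 1.3333)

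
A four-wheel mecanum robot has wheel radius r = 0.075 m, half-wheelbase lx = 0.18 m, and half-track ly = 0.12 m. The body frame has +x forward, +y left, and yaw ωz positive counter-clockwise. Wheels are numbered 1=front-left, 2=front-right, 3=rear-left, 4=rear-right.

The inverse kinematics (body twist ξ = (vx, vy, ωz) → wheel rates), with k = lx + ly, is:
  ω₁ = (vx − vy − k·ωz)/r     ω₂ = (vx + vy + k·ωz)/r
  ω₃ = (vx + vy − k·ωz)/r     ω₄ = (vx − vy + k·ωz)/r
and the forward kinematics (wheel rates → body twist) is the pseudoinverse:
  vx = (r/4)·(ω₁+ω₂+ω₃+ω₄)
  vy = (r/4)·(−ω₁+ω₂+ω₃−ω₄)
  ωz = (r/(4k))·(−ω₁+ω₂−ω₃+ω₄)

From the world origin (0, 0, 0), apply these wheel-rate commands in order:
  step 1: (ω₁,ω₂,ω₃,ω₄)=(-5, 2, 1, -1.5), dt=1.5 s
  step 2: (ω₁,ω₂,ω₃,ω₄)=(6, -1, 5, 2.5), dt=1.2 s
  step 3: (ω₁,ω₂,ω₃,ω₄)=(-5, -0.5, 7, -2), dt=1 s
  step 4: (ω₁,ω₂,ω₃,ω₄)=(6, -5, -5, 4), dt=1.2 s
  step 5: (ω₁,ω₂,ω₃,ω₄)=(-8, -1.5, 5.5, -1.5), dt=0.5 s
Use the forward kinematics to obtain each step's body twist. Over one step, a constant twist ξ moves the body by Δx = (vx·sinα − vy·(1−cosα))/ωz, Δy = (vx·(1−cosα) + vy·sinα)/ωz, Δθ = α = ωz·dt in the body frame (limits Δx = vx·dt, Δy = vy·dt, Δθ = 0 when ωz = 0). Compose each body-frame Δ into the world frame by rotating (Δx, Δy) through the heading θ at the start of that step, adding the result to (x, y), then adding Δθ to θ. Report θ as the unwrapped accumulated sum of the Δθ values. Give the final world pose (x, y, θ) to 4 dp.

step 1: ξ=(vx,vy,ωz)=(-0.0656, 0.1781, 0.2812), dt=1.5 → body Δ=(-0.1511, 0.2389, 0.4219) → world pose (-0.1511, 0.2389, 0.4219)
step 2: ξ=(vx,vy,ωz)=(0.2344, -0.0844, -0.5938), dt=1.2 → body Δ=(0.2235, -0.1889, -0.7125) → world pose (0.1302, 0.1580, -0.2906)
step 3: ξ=(vx,vy,ωz)=(-0.0094, 0.2531, -0.2812), dt=1.0 → body Δ=(0.0261, 0.2511, -0.2812) → world pose (0.2271, 0.3911, -0.5719)
step 4: ξ=(vx,vy,ωz)=(0.0000, -0.3750, -0.1250), dt=1.2 → body Δ=(-0.0337, -0.4483, -0.1500) → world pose (-0.0438, 0.0324, -0.7219)
step 5: ξ=(vx,vy,ωz)=(-0.1031, 0.2531, -0.0312), dt=0.5 → body Δ=(-0.0506, 0.1270, -0.0156) → world pose (0.0021, 0.1611, -0.7375)

(0.0021, 0.1611, -0.7375)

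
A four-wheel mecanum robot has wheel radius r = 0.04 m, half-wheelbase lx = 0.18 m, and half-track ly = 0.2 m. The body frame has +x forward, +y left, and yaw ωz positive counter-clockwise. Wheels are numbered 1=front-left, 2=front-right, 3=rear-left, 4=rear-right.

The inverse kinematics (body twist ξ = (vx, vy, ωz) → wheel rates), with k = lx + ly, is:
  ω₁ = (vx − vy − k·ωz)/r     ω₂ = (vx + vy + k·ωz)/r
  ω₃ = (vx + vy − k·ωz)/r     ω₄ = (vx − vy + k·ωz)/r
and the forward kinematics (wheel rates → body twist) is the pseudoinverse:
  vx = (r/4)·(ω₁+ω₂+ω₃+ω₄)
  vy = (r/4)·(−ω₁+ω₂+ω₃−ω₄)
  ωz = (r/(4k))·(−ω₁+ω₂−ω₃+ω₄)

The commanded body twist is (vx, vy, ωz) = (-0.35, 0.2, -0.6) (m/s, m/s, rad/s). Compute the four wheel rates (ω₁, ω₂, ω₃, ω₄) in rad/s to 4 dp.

(-8.0500, -9.4500, 1.9500, -19.4500)

k = lx + ly = 0.18 + 0.2 = 0.3800;  k·ωz = 0.3800·-0.6 = -0.2280
ω₁ (FL) = (vx − vy − k·ωz)/r = -0.3220/0.04 = -8.0500
ω₂ (FR) = (vx + vy + k·ωz)/r = -0.3780/0.04 = -9.4500
ω₃ (RL) = (vx + vy − k·ωz)/r = 0.0780/0.04 = 1.9500
ω₄ (RR) = (vx − vy + k·ωz)/r = -0.7780/0.04 = -19.4500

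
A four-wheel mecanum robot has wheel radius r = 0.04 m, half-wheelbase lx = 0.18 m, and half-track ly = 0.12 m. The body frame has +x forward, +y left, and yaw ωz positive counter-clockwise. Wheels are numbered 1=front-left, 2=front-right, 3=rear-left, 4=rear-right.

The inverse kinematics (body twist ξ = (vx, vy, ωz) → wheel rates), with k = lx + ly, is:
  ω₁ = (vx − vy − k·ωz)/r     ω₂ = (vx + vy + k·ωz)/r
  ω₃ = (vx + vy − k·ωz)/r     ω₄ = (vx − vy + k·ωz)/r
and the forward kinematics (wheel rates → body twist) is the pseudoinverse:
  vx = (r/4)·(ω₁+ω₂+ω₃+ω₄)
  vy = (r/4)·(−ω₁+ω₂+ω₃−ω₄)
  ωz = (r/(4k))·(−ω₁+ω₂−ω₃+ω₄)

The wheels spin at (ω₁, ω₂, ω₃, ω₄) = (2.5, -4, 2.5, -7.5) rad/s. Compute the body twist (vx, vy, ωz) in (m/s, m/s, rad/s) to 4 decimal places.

(-0.0650, 0.0350, -0.5500)

k = lx + ly = 0.18 + 0.12 = 0.3000
ω₁+ω₂+ω₃+ω₄ = -6.5000  →  vx = (0.04/4)·-6.5000 = -0.0650
−ω₁+ω₂+ω₃−ω₄ = 3.5000  →  vy = (0.04/4)·3.5000 = 0.0350
−ω₁+ω₂−ω₃+ω₄ = -16.5000  →  ωz = (0.04/1.2000)·-16.5000 = -0.5500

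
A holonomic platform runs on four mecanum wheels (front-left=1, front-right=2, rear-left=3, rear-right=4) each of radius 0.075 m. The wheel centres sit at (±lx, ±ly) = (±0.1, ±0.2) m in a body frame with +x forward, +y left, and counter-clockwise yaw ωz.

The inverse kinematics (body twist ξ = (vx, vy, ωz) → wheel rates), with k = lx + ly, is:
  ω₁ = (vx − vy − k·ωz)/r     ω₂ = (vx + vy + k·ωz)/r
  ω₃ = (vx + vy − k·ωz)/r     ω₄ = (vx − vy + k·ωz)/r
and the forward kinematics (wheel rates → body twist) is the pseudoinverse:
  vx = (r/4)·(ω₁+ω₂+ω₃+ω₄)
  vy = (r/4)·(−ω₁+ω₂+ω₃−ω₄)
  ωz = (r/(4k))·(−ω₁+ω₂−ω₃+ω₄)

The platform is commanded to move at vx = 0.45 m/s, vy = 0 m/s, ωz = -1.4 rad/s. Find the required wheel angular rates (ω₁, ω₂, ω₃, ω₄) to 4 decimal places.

(11.6000, 0.4000, 11.6000, 0.4000)

k = lx + ly = 0.1 + 0.2 = 0.3000;  k·ωz = 0.3000·-1.4 = -0.4200
ω₁ (FL) = (vx − vy − k·ωz)/r = 0.8700/0.075 = 11.6000
ω₂ (FR) = (vx + vy + k·ωz)/r = 0.0300/0.075 = 0.4000
ω₃ (RL) = (vx + vy − k·ωz)/r = 0.8700/0.075 = 11.6000
ω₄ (RR) = (vx − vy + k·ωz)/r = 0.0300/0.075 = 0.4000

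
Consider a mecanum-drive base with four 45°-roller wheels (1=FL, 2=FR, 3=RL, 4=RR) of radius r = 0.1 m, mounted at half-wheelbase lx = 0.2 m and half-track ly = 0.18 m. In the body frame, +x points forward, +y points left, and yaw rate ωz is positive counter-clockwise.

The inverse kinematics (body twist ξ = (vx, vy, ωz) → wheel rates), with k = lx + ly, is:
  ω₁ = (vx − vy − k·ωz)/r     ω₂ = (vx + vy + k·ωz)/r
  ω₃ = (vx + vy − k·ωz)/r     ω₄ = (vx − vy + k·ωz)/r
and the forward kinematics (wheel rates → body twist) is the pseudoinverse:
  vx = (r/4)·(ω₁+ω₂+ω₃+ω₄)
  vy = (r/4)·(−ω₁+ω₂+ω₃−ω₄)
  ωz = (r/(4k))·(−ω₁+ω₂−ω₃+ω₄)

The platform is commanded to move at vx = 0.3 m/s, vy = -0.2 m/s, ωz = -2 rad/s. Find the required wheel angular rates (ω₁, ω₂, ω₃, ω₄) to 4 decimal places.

(12.6000, -6.6000, 8.6000, -2.6000)

k = lx + ly = 0.2 + 0.18 = 0.3800;  k·ωz = 0.3800·-2 = -0.7600
ω₁ (FL) = (vx − vy − k·ωz)/r = 1.2600/0.1 = 12.6000
ω₂ (FR) = (vx + vy + k·ωz)/r = -0.6600/0.1 = -6.6000
ω₃ (RL) = (vx + vy − k·ωz)/r = 0.8600/0.1 = 8.6000
ω₄ (RR) = (vx − vy + k·ωz)/r = -0.2600/0.1 = -2.6000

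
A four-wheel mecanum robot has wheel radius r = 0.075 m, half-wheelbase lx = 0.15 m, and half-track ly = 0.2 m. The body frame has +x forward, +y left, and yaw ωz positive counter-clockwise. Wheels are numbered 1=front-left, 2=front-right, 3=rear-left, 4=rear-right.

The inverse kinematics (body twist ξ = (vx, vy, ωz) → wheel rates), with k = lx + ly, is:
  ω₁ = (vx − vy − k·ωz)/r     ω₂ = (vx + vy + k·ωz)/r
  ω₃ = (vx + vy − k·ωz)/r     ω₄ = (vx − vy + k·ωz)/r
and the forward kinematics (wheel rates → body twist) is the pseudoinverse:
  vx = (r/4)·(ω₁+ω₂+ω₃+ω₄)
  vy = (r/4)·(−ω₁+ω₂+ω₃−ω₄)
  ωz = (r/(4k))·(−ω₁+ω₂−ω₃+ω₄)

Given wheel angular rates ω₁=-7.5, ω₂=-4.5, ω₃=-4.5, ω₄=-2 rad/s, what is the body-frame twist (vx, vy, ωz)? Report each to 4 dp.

(-0.3469, 0.0094, 0.2946)

k = lx + ly = 0.15 + 0.2 = 0.3500
ω₁+ω₂+ω₃+ω₄ = -18.5000  →  vx = (0.075/4)·-18.5000 = -0.3469
−ω₁+ω₂+ω₃−ω₄ = 0.5000  →  vy = (0.075/4)·0.5000 = 0.0094
−ω₁+ω₂−ω₃+ω₄ = 5.5000  →  ωz = (0.075/1.4000)·5.5000 = 0.2946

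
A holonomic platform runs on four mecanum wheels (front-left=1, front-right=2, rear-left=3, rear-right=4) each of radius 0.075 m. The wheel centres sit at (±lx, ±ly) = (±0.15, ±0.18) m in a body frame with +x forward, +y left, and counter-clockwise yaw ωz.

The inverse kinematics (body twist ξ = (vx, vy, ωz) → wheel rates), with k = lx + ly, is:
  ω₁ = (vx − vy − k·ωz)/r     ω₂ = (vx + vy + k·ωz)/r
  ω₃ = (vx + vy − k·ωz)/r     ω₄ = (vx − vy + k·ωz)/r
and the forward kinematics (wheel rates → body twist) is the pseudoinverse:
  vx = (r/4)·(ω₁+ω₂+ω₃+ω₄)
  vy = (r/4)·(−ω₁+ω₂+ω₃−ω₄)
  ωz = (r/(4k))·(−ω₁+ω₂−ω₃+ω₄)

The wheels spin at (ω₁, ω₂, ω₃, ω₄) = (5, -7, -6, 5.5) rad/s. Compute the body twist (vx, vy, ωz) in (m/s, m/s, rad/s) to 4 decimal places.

(-0.0469, -0.4406, -0.0284)

k = lx + ly = 0.15 + 0.18 = 0.3300
ω₁+ω₂+ω₃+ω₄ = -2.5000  →  vx = (0.075/4)·-2.5000 = -0.0469
−ω₁+ω₂+ω₃−ω₄ = -23.5000  →  vy = (0.075/4)·-23.5000 = -0.4406
−ω₁+ω₂−ω₃+ω₄ = -0.5000  →  ωz = (0.075/1.3200)·-0.5000 = -0.0284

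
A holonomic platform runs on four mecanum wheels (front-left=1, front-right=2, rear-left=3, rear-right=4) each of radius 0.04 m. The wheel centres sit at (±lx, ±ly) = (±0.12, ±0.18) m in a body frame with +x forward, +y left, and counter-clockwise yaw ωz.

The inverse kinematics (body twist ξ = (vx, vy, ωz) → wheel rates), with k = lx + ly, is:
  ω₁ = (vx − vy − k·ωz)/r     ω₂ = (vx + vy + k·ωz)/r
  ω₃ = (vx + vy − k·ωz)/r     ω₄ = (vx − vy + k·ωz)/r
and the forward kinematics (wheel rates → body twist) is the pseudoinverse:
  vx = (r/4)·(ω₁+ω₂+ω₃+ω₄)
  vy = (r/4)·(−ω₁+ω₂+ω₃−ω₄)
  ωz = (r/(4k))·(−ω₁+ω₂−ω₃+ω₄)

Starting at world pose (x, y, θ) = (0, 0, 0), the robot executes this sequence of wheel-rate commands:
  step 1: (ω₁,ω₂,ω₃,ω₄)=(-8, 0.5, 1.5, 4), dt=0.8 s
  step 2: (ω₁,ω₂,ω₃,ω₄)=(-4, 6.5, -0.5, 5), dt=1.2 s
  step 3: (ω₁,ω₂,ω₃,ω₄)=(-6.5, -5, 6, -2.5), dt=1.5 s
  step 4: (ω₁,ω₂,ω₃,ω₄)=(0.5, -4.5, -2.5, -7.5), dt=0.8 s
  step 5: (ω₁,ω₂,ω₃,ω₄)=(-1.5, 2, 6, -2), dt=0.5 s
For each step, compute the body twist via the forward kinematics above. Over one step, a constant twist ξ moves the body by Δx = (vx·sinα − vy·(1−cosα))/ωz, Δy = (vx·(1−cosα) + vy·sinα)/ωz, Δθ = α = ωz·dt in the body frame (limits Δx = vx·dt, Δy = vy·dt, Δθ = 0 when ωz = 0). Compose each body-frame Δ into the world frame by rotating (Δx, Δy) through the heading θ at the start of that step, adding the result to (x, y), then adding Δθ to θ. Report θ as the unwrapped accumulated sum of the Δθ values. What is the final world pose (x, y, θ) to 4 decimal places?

step 1: ξ=(vx,vy,ωz)=(-0.0200, 0.0600, 0.3667), dt=0.8 → body Δ=(-0.0228, 0.0450, 0.2933) → world pose (-0.0228, 0.0450, 0.2933)
step 2: ξ=(vx,vy,ωz)=(0.0700, 0.0500, 0.5333), dt=1.2 → body Δ=(0.0598, 0.0820, 0.6400) → world pose (0.0108, 0.1407, 0.9333)
step 3: ξ=(vx,vy,ωz)=(-0.0800, 0.1000, -0.2333), dt=1.5 → body Δ=(-0.0916, 0.1677, -0.3500) → world pose (-0.1785, 0.1670, 0.5833)
step 4: ξ=(vx,vy,ωz)=(-0.1400, 0.0000, -0.3333), dt=0.8 → body Δ=(-0.1107, 0.0148, -0.2667) → world pose (-0.2790, 0.1184, 0.3167)
step 5: ξ=(vx,vy,ωz)=(0.0450, 0.1150, -0.1500), dt=0.5 → body Δ=(0.0246, 0.0566, -0.0750) → world pose (-0.2733, 0.1799, 0.2417)

(-0.2733, 0.1799, 0.2417)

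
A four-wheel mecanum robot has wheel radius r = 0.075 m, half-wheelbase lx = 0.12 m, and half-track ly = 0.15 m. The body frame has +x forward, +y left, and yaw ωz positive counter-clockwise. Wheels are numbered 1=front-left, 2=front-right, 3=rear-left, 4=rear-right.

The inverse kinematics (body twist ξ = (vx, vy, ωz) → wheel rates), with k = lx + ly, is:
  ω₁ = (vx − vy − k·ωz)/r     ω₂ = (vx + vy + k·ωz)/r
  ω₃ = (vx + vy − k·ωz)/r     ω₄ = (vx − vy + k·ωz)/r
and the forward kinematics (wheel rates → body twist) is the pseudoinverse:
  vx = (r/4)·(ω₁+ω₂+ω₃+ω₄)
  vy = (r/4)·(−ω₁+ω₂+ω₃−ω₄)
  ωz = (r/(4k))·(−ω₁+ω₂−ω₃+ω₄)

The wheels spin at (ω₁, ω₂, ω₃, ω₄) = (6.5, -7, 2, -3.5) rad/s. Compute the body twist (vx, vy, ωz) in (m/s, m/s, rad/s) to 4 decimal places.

k = lx + ly = 0.12 + 0.15 = 0.2700
ω₁+ω₂+ω₃+ω₄ = -2.0000  →  vx = (0.075/4)·-2.0000 = -0.0375
−ω₁+ω₂+ω₃−ω₄ = -8.0000  →  vy = (0.075/4)·-8.0000 = -0.1500
−ω₁+ω₂−ω₃+ω₄ = -19.0000  →  ωz = (0.075/1.0800)·-19.0000 = -1.3194

(-0.0375, -0.1500, -1.3194)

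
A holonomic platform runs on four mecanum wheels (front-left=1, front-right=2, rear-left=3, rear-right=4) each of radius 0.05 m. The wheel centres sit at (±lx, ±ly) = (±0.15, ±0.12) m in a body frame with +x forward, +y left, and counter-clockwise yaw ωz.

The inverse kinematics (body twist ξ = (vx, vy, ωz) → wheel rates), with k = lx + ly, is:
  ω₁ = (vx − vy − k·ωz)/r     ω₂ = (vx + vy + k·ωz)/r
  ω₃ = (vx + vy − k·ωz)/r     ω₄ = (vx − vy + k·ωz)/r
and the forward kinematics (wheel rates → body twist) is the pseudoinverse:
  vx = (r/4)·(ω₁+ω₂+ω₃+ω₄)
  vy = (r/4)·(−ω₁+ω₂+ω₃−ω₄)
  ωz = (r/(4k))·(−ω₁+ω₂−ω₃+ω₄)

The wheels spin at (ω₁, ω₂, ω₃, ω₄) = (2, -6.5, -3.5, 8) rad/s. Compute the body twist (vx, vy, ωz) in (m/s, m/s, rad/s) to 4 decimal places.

(0.0000, -0.2500, 0.1389)

k = lx + ly = 0.15 + 0.12 = 0.2700
ω₁+ω₂+ω₃+ω₄ = 0.0000  →  vx = (0.05/4)·0.0000 = 0.0000
−ω₁+ω₂+ω₃−ω₄ = -20.0000  →  vy = (0.05/4)·-20.0000 = -0.2500
−ω₁+ω₂−ω₃+ω₄ = 3.0000  →  ωz = (0.05/1.0800)·3.0000 = 0.1389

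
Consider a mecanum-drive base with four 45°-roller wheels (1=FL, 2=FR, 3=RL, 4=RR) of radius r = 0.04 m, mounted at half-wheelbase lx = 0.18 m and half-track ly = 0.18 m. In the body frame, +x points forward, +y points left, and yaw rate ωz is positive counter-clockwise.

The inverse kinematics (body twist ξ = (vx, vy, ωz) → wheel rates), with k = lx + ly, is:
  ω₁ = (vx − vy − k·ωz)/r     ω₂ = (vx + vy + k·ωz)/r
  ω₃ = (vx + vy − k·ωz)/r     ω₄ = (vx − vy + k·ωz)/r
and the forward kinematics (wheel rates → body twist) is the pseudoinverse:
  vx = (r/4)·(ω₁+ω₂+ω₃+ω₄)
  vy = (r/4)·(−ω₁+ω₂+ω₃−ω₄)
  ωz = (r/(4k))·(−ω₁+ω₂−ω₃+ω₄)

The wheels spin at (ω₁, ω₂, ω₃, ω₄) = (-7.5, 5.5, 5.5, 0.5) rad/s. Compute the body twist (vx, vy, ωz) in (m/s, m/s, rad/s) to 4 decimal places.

(0.0400, 0.1800, 0.2222)

k = lx + ly = 0.18 + 0.18 = 0.3600
ω₁+ω₂+ω₃+ω₄ = 4.0000  →  vx = (0.04/4)·4.0000 = 0.0400
−ω₁+ω₂+ω₃−ω₄ = 18.0000  →  vy = (0.04/4)·18.0000 = 0.1800
−ω₁+ω₂−ω₃+ω₄ = 8.0000  →  ωz = (0.04/1.4400)·8.0000 = 0.2222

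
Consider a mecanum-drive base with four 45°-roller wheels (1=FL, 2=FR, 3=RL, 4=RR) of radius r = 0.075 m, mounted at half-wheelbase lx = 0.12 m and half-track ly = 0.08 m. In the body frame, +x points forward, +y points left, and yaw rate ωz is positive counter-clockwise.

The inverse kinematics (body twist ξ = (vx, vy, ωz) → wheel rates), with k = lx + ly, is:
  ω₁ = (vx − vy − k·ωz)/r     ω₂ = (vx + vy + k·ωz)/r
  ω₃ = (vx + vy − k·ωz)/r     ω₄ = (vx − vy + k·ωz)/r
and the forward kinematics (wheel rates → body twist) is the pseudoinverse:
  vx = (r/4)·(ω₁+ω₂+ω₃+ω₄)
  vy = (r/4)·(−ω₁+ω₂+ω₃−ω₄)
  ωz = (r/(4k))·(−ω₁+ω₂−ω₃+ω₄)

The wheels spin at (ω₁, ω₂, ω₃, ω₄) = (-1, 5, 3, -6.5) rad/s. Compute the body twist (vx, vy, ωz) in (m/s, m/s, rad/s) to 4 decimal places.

k = lx + ly = 0.12 + 0.08 = 0.2000
ω₁+ω₂+ω₃+ω₄ = 0.5000  →  vx = (0.075/4)·0.5000 = 0.0094
−ω₁+ω₂+ω₃−ω₄ = 15.5000  →  vy = (0.075/4)·15.5000 = 0.2906
−ω₁+ω₂−ω₃+ω₄ = -3.5000  →  ωz = (0.075/0.8000)·-3.5000 = -0.3281

(0.0094, 0.2906, -0.3281)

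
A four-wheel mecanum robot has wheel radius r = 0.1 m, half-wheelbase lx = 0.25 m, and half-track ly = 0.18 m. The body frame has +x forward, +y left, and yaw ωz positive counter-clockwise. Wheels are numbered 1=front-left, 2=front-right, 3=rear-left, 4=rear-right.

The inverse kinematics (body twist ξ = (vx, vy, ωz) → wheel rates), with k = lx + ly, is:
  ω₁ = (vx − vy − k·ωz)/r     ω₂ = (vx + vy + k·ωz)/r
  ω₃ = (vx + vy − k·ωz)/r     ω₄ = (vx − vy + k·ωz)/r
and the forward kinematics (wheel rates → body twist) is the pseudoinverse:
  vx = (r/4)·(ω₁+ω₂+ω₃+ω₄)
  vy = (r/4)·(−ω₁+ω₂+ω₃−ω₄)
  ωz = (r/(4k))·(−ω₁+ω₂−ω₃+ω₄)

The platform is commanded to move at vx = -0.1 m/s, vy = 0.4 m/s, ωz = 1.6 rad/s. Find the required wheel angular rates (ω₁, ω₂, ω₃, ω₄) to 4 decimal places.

(-11.8800, 9.8800, -3.8800, 1.8800)

k = lx + ly = 0.25 + 0.18 = 0.4300;  k·ωz = 0.4300·1.6 = 0.6880
ω₁ (FL) = (vx − vy − k·ωz)/r = -1.1880/0.1 = -11.8800
ω₂ (FR) = (vx + vy + k·ωz)/r = 0.9880/0.1 = 9.8800
ω₃ (RL) = (vx + vy − k·ωz)/r = -0.3880/0.1 = -3.8800
ω₄ (RR) = (vx − vy + k·ωz)/r = 0.1880/0.1 = 1.8800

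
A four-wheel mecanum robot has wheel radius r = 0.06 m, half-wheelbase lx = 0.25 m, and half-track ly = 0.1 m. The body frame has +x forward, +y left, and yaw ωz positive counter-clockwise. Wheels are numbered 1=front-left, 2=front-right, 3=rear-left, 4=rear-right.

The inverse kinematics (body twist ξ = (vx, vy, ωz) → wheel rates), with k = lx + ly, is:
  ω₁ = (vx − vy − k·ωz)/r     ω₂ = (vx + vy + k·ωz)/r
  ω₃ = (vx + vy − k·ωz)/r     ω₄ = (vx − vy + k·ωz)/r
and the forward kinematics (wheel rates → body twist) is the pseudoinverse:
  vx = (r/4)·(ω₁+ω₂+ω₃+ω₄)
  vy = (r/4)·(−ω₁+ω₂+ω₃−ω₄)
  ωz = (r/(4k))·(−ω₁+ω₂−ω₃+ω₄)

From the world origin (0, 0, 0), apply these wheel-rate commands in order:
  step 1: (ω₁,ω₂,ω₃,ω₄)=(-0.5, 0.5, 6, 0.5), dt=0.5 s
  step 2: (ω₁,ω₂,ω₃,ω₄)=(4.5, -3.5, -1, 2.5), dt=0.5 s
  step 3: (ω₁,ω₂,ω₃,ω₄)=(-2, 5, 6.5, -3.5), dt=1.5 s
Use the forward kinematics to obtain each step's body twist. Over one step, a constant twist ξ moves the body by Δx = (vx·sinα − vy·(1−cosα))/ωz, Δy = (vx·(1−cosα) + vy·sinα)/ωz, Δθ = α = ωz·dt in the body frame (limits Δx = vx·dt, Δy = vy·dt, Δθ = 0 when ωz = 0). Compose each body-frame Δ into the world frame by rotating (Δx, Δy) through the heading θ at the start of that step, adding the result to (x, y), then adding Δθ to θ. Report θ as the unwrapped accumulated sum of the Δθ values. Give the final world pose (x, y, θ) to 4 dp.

step 1: ξ=(vx,vy,ωz)=(0.0975, 0.0975, -0.1929), dt=0.5 → body Δ=(0.0510, 0.0463, -0.0964) → world pose (0.0510, 0.0463, -0.0964)
step 2: ξ=(vx,vy,ωz)=(0.0375, -0.1725, -0.1929), dt=0.5 → body Δ=(0.0146, -0.0870, -0.0964) → world pose (0.0571, -0.0417, -0.1929)
step 3: ξ=(vx,vy,ωz)=(0.0900, 0.2550, -0.1286), dt=1.5 → body Δ=(0.1709, 0.3672, -0.1929) → world pose (0.2953, 0.2859, -0.3857)

(0.2953, 0.2859, -0.3857)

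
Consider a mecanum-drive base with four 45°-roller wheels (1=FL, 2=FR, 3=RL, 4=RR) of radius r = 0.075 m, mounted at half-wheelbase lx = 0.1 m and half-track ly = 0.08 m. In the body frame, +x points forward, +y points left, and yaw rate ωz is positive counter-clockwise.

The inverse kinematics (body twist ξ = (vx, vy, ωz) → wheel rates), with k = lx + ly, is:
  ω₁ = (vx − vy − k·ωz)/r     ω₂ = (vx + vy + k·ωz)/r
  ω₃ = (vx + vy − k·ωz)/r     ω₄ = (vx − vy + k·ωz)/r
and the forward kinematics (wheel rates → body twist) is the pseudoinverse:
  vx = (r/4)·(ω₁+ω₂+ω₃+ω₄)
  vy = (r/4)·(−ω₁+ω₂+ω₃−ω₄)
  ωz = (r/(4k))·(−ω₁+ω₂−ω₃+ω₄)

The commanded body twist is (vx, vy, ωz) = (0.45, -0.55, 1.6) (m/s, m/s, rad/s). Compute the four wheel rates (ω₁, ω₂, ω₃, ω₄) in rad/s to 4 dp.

(9.4933, 2.5067, -5.1733, 17.1733)

k = lx + ly = 0.1 + 0.08 = 0.1800;  k·ωz = 0.1800·1.6 = 0.2880
ω₁ (FL) = (vx − vy − k·ωz)/r = 0.7120/0.075 = 9.4933
ω₂ (FR) = (vx + vy + k·ωz)/r = 0.1880/0.075 = 2.5067
ω₃ (RL) = (vx + vy − k·ωz)/r = -0.3880/0.075 = -5.1733
ω₄ (RR) = (vx − vy + k·ωz)/r = 1.2880/0.075 = 17.1733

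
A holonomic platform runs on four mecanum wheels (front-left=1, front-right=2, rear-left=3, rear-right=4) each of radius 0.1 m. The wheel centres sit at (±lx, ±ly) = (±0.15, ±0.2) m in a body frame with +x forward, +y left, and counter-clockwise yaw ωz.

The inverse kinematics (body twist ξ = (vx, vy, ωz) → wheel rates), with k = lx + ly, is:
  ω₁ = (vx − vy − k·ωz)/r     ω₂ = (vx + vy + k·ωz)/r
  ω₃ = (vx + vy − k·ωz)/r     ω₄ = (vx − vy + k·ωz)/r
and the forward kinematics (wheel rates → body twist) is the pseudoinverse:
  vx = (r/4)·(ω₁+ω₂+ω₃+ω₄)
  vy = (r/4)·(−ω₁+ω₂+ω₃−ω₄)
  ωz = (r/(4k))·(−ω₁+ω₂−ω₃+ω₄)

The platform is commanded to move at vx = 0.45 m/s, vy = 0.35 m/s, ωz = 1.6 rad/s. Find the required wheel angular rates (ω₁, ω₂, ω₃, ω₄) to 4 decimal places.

k = lx + ly = 0.15 + 0.2 = 0.3500;  k·ωz = 0.3500·1.6 = 0.5600
ω₁ (FL) = (vx − vy − k·ωz)/r = -0.4600/0.1 = -4.6000
ω₂ (FR) = (vx + vy + k·ωz)/r = 1.3600/0.1 = 13.6000
ω₃ (RL) = (vx + vy − k·ωz)/r = 0.2400/0.1 = 2.4000
ω₄ (RR) = (vx − vy + k·ωz)/r = 0.6600/0.1 = 6.6000

(-4.6000, 13.6000, 2.4000, 6.6000)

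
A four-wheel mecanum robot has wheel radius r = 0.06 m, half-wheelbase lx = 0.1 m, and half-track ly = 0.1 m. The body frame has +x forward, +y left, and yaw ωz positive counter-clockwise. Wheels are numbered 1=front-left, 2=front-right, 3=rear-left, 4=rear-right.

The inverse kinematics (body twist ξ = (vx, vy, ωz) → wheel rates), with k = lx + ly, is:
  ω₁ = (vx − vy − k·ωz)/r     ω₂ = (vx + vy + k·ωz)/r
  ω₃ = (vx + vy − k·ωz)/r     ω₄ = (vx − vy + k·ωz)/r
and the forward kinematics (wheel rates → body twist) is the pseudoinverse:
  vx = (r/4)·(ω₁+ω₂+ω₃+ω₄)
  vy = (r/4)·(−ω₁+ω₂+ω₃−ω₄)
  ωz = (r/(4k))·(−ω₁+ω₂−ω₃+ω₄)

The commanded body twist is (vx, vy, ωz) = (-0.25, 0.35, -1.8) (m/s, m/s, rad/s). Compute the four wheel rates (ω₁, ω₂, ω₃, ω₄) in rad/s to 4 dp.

k = lx + ly = 0.1 + 0.1 = 0.2000;  k·ωz = 0.2000·-1.8 = -0.3600
ω₁ (FL) = (vx − vy − k·ωz)/r = -0.2400/0.06 = -4.0000
ω₂ (FR) = (vx + vy + k·ωz)/r = -0.2600/0.06 = -4.3333
ω₃ (RL) = (vx + vy − k·ωz)/r = 0.4600/0.06 = 7.6667
ω₄ (RR) = (vx − vy + k·ωz)/r = -0.9600/0.06 = -16.0000

(-4.0000, -4.3333, 7.6667, -16.0000)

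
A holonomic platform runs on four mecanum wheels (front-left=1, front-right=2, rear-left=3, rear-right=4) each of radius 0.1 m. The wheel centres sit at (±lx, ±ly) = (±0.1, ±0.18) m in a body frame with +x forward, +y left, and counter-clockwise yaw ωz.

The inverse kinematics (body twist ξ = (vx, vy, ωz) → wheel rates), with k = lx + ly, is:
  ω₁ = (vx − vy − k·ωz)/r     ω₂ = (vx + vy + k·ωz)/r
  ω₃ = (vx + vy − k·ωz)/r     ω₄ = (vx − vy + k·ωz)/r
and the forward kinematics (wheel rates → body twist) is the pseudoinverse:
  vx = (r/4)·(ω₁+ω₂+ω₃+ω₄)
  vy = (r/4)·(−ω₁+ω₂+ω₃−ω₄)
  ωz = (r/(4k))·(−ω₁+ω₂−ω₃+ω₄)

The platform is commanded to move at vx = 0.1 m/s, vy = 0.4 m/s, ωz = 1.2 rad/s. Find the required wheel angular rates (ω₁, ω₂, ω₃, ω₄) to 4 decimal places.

k = lx + ly = 0.1 + 0.18 = 0.2800;  k·ωz = 0.2800·1.2 = 0.3360
ω₁ (FL) = (vx − vy − k·ωz)/r = -0.6360/0.1 = -6.3600
ω₂ (FR) = (vx + vy + k·ωz)/r = 0.8360/0.1 = 8.3600
ω₃ (RL) = (vx + vy − k·ωz)/r = 0.1640/0.1 = 1.6400
ω₄ (RR) = (vx − vy + k·ωz)/r = 0.0360/0.1 = 0.3600

(-6.3600, 8.3600, 1.6400, 0.3600)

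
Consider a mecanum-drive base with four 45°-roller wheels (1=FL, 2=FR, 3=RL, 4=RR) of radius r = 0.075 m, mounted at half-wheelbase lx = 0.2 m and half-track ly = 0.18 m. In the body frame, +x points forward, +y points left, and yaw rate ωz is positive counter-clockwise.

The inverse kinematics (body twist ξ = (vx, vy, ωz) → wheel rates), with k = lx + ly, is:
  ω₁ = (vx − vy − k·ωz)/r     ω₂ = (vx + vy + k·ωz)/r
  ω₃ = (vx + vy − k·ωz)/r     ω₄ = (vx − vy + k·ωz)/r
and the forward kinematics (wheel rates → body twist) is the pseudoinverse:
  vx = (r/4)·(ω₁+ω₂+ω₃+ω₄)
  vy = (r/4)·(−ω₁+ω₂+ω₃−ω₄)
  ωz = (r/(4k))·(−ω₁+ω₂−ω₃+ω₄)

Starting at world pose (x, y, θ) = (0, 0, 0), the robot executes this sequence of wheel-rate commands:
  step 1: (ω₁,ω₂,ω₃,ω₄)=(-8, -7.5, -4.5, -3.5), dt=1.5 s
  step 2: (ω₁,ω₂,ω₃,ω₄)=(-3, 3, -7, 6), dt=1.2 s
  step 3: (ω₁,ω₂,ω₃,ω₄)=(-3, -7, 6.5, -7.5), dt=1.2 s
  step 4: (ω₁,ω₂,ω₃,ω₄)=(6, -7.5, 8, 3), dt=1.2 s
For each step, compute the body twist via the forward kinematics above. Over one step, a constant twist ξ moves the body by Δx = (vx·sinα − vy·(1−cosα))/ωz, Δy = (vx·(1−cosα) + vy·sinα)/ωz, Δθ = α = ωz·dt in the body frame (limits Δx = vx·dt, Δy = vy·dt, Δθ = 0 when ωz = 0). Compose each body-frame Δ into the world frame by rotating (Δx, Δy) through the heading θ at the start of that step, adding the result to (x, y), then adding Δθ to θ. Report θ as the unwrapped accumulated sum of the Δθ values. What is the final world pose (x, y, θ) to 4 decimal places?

step 1: ξ=(vx,vy,ωz)=(-0.4406, -0.0094, 0.0740), dt=1.5 → body Δ=(-0.6588, -0.0507, 0.1110) → world pose (-0.6588, -0.0507, 0.1110)
step 2: ξ=(vx,vy,ωz)=(-0.0188, -0.1313, 0.9375), dt=1.2 → body Δ=(0.0616, -0.1377, 1.1250) → world pose (-0.5823, -0.1807, 1.2360)
step 3: ξ=(vx,vy,ωz)=(-0.2062, 0.1875, -0.8882), dt=1.2 → body Δ=(-0.0943, 0.3046, -1.0658) → world pose (-0.9010, -0.1696, 0.1702)
step 4: ξ=(vx,vy,ωz)=(0.1781, -0.1594, -0.9128), dt=1.2 → body Δ=(0.0788, -0.2611, -1.0954) → world pose (-0.7791, -0.4136, -0.9252)

(-0.7791, -0.4136, -0.9252)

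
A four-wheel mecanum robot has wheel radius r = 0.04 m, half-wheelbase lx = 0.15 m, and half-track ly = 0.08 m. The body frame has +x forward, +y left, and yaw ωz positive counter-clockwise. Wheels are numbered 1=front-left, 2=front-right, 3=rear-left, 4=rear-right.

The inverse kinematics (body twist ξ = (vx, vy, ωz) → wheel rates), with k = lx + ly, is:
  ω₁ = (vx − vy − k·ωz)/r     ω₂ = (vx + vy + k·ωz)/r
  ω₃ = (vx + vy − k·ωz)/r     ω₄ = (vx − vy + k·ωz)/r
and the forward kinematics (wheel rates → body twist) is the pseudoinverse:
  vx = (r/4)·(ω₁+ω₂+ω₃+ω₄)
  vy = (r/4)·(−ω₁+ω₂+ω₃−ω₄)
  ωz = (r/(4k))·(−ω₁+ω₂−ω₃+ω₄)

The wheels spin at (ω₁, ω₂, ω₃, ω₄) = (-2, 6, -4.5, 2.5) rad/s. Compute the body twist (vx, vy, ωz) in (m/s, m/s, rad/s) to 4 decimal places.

k = lx + ly = 0.15 + 0.08 = 0.2300
ω₁+ω₂+ω₃+ω₄ = 2.0000  →  vx = (0.04/4)·2.0000 = 0.0200
−ω₁+ω₂+ω₃−ω₄ = 1.0000  →  vy = (0.04/4)·1.0000 = 0.0100
−ω₁+ω₂−ω₃+ω₄ = 15.0000  →  ωz = (0.04/0.9200)·15.0000 = 0.6522

(0.0200, 0.0100, 0.6522)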